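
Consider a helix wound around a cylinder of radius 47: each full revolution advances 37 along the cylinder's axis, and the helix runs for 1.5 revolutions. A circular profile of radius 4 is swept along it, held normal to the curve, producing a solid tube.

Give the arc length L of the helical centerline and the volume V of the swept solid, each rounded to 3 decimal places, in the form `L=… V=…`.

2πR = 2π·47 = 295.309709
per-turn = √(295.309709² + 37²) = √(87207.8245 + 1369) = √88576.8245 = 297.618589
L = 1.5 × 297.618589 = 446.427883
V = π·4² × L = 50.265482 × 446.427883 = 22439.912943

L=446.428 V=22439.913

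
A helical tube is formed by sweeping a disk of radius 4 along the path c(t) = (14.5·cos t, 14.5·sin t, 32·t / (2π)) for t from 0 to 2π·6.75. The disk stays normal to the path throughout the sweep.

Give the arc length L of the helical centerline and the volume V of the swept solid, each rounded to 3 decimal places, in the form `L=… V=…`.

2πR = 2π·14.5 = 91.106187
per-turn = √(91.106187² + 32²) = √(8300.3373 + 1024) = √9324.3373 = 96.562608
L = 6.75 × 96.562608 = 651.797605
V = π·4² × L = 50.265482 × 651.797605 = 32762.921096

L=651.798 V=32762.921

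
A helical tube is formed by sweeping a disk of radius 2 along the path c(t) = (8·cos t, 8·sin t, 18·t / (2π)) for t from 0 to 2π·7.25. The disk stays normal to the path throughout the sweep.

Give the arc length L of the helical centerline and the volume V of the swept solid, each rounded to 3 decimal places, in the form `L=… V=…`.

L=387.086 V=4864.267

2πR = 2π·8 = 50.265482
per-turn = √(50.265482² + 18²) = √(2526.6187 + 324) = √2850.6187 = 53.391186
L = 7.25 × 53.391186 = 387.086097
V = π·2² × L = 12.566371 × 387.086097 = 4864.267360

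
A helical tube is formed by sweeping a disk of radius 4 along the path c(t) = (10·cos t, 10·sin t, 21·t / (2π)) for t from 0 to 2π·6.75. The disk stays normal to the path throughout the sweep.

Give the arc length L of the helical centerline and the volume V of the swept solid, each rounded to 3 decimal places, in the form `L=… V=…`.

L=447.176 V=22477.530

2πR = 2π·10 = 62.831853
per-turn = √(62.831853² + 21²) = √(3947.8418 + 441) = √4388.8418 = 66.248334
L = 6.75 × 66.248334 = 447.176255
V = π·4² × L = 50.265482 × 447.176255 = 22477.530183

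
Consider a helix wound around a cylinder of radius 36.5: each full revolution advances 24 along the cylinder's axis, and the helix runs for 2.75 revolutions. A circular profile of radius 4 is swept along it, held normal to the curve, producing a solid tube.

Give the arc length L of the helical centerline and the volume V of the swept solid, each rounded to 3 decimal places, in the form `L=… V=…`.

2πR = 2π·36.5 = 229.336264
per-turn = √(229.336264² + 24²) = √(52595.1219 + 576) = √53171.1219 = 230.588642
L = 2.75 × 230.588642 = 634.118766
V = π·4² × L = 50.265482 × 634.118766 = 31874.285693

L=634.119 V=31874.286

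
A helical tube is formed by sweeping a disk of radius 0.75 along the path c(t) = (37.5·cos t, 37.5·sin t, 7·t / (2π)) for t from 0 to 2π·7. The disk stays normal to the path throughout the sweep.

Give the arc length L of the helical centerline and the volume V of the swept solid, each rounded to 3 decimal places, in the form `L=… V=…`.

L=1650.064 V=2915.904

2πR = 2π·37.5 = 235.619449
per-turn = √(235.619449² + 7²) = √(55516.5248 + 49) = √55565.5248 = 235.723407
L = 7 × 235.723407 = 1650.063851
V = π·0.75² × L = 1.767146 × 1650.063851 = 2915.903516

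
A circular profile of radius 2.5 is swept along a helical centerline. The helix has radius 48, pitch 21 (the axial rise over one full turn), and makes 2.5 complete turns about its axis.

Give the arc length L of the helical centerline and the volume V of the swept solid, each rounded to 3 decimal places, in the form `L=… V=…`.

L=755.808 V=14840.252

2πR = 2π·48 = 301.592895
per-turn = √(301.592895² + 21²) = √(90958.2742 + 441) = √91399.2742 = 302.323129
L = 2.5 × 302.323129 = 755.807822
V = π·2.5² × L = 19.634954 × 755.807822 = 14840.251878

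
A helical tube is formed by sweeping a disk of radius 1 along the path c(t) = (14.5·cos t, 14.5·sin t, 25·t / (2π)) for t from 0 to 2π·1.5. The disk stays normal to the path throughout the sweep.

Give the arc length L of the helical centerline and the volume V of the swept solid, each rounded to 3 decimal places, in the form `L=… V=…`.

L=141.711 V=445.198

2πR = 2π·14.5 = 91.106187
per-turn = √(91.106187² + 25²) = √(8300.3373 + 625) = √8925.3373 = 94.474003
L = 1.5 × 94.474003 = 141.711005
V = π·1² × L = 3.141593 × 141.711005 = 445.198252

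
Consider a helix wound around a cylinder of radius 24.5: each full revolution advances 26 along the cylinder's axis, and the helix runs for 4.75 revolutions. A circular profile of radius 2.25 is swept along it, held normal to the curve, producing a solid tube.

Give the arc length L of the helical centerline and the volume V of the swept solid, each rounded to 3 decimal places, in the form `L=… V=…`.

2πR = 2π·24.5 = 153.938040
per-turn = √(153.938040² + 26²) = √(23696.9202 + 676) = √24372.9202 = 156.118289
L = 4.75 × 156.118289 = 741.561873
V = π·2.25² × L = 15.904313 × 741.561873 = 11794.031993

L=741.562 V=11794.032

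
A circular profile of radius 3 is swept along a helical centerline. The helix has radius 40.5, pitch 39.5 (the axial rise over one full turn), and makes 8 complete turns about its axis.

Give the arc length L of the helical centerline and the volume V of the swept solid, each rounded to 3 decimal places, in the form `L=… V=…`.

L=2060.132 V=58248.850

2πR = 2π·40.5 = 254.469005
per-turn = √(254.469005² + 39.5²) = √(64754.4745 + 1560.25) = √66314.7245 = 257.516455
L = 8 × 257.516455 = 2060.131638
V = π·3² × L = 28.274334 × 2060.131638 = 58248.849778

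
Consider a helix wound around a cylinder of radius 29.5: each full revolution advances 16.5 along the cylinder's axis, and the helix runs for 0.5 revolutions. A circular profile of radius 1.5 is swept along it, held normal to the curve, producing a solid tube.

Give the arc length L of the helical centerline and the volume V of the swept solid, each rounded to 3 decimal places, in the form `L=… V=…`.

2πR = 2π·29.5 = 185.353967
per-turn = √(185.353967² + 16.5²) = √(34356.0929 + 272.25) = √34628.3429 = 186.086923
L = 0.5 × 186.086923 = 93.043462
V = π·1.5² × L = 7.068583 × 93.043462 = 657.685474

L=93.043 V=657.685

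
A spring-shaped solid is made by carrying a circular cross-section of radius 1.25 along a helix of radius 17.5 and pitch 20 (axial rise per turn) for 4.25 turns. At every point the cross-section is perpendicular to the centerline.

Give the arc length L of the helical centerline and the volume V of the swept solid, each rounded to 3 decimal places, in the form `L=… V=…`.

2πR = 2π·17.5 = 109.955743
per-turn = √(109.955743² + 20²) = √(12090.2654 + 400) = √12490.2654 = 111.759856
L = 4.25 × 111.759856 = 474.979388
V = π·1.25² × L = 4.908739 × 474.979388 = 2331.549617

L=474.979 V=2331.550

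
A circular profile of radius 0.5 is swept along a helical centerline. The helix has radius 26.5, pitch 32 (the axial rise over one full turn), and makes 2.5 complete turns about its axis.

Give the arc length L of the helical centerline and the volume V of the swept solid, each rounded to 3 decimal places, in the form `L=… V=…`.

2πR = 2π·26.5 = 166.504411
per-turn = √(166.504411² + 32²) = √(27723.7188 + 1024) = √28747.7188 = 169.551522
L = 2.5 × 169.551522 = 423.878806
V = π·0.5² × L = 0.785398 × 423.878806 = 332.913636

L=423.879 V=332.914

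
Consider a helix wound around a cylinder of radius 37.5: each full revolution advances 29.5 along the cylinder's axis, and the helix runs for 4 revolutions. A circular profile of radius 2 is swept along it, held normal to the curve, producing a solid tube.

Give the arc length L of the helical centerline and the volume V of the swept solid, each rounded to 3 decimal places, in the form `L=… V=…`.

L=949.836 V=11935.991

2πR = 2π·37.5 = 235.619449
per-turn = √(235.619449² + 29.5²) = √(55516.5248 + 870.25) = √56386.7748 = 237.458996
L = 4 × 237.458996 = 949.835984
V = π·2² × L = 12.566371 × 949.835984 = 11935.990995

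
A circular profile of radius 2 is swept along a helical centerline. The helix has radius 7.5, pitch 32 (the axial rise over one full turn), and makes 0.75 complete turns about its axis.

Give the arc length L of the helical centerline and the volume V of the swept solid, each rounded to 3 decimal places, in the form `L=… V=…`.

L=42.721 V=536.854

2πR = 2π·7.5 = 47.123890
per-turn = √(47.123890² + 32²) = √(2220.6610 + 1024) = √3244.6610 = 56.961926
L = 0.75 × 56.961926 = 42.721444
V = π·2² × L = 12.566371 × 42.721444 = 536.853503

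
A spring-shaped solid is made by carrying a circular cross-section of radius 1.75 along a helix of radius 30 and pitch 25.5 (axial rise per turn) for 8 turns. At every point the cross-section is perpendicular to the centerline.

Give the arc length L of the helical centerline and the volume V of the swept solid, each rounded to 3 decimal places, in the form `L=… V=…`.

2πR = 2π·30 = 188.495559
per-turn = √(188.495559² + 25.5²) = √(35530.5758 + 650.25) = √36180.8258 = 190.212581
L = 8 × 190.212581 = 1521.700645
V = π·1.75² × L = 9.621128 × 1521.700645 = 14640.475928

L=1521.701 V=14640.476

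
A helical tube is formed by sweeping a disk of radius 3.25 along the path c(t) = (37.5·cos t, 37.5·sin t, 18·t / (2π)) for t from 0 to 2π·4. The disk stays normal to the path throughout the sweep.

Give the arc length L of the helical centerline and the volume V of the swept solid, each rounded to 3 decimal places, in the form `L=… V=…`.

L=945.224 V=31365.436

2πR = 2π·37.5 = 235.619449
per-turn = √(235.619449² + 18²) = √(55516.5248 + 324) = √55840.5248 = 236.305998
L = 4 × 236.305998 = 945.223993
V = π·3.25² × L = 33.183072 × 945.223993 = 31365.436182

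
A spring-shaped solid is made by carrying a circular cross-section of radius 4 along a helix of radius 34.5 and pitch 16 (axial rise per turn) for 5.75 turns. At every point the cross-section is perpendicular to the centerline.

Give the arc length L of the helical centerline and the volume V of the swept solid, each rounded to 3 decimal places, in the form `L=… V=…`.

2πR = 2π·34.5 = 216.769893
per-turn = √(216.769893² + 16²) = √(46989.1866 + 256) = √47245.1866 = 217.359579
L = 5.75 × 217.359579 = 1249.817579
V = π·4² × L = 50.265482 × 1249.817579 = 62822.683585

L=1249.818 V=62822.684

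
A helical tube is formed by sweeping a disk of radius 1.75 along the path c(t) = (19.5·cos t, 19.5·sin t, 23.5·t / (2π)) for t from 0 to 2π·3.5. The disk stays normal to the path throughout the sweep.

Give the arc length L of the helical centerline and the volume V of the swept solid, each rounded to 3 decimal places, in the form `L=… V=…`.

L=436.644 V=4201.008

2πR = 2π·19.5 = 122.522113
per-turn = √(122.522113² + 23.5²) = √(15011.6683 + 552.25) = √15563.9183 = 124.755434
L = 3.5 × 124.755434 = 436.644019
V = π·1.75² × L = 9.621128 × 436.644019 = 4201.007777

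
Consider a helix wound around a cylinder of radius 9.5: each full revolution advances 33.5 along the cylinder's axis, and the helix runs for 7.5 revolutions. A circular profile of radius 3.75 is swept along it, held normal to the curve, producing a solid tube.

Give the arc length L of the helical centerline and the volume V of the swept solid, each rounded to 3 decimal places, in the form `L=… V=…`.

2πR = 2π·9.5 = 59.690260
per-turn = √(59.690260² + 33.5²) = √(3562.9272 + 1122.25) = √4685.1772 = 68.448354
L = 7.5 × 68.448354 = 513.362656
V = π·3.75² × L = 44.178647 × 513.362656 = 22679.667416

L=513.363 V=22679.667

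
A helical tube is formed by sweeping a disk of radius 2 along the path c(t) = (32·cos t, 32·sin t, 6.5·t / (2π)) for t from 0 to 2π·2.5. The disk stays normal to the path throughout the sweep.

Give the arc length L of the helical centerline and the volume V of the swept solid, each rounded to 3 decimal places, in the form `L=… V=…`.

2πR = 2π·32 = 201.061930
per-turn = √(201.061930² + 6.5²) = √(40425.8996 + 42.25) = √40468.1496 = 201.166970
L = 2.5 × 201.166970 = 502.917424
V = π·2² × L = 12.566371 × 502.917424 = 6319.846736

L=502.917 V=6319.847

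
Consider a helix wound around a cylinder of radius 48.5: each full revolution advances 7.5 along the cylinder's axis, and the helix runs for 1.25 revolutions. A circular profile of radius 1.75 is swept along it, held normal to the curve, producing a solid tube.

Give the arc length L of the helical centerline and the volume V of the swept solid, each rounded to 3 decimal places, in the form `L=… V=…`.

L=381.033 V=3665.971

2πR = 2π·48.5 = 304.734487
per-turn = √(304.734487² + 7.5²) = √(92863.1078 + 56.25) = √92919.3578 = 304.826767
L = 1.25 × 304.826767 = 381.033459
V = π·1.75² × L = 9.621128 × 381.033459 = 3665.971488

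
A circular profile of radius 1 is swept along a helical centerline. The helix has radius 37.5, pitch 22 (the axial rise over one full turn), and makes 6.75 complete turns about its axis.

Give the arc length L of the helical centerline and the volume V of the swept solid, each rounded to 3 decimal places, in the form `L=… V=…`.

2πR = 2π·37.5 = 235.619449
per-turn = √(235.619449² + 22²) = √(55516.5248 + 484) = √56000.5248 = 236.644300
L = 6.75 × 236.644300 = 1597.349025
V = π·1² × L = 3.141593 × 1597.349025 = 5018.219964

L=1597.349 V=5018.220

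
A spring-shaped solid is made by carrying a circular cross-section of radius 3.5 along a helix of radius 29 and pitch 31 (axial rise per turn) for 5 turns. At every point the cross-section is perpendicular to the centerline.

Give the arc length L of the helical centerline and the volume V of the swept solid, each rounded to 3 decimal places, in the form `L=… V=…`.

L=924.153 V=35565.575

2πR = 2π·29 = 182.212374
per-turn = √(182.212374² + 31²) = √(33201.3492 + 961) = √34162.3492 = 184.830596
L = 5 × 184.830596 = 924.152980
V = π·3.5² × L = 38.484510 × 924.152980 = 35565.574600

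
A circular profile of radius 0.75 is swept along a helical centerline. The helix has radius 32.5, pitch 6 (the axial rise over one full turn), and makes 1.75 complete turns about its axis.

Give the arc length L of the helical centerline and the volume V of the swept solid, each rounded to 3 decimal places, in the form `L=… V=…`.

L=357.510 V=631.773

2πR = 2π·32.5 = 204.203522
per-turn = √(204.203522² + 6²) = √(41699.0786 + 36) = √41735.0786 = 204.291651
L = 1.75 × 204.291651 = 357.510389
V = π·0.75² × L = 1.767146 × 357.510389 = 631.773006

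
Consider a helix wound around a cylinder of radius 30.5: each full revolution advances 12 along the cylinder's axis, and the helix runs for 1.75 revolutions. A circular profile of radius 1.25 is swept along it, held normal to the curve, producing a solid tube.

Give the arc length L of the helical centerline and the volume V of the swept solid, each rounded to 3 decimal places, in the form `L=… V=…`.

2πR = 2π·30.5 = 191.637152
per-turn = √(191.637152² + 12²) = √(36724.7980 + 144) = √36868.7980 = 192.012494
L = 1.75 × 192.012494 = 336.021865
V = π·1.25² × L = 4.908739 × 336.021865 = 1649.443473

L=336.022 V=1649.443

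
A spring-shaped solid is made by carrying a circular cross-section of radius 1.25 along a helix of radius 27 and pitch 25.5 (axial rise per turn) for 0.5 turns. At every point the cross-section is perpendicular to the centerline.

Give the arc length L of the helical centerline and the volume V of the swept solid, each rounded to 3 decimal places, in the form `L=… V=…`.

L=85.776 V=421.051

2πR = 2π·27 = 169.646003
per-turn = √(169.646003² + 25.5²) = √(28779.7664 + 650.25) = √29430.0164 = 171.551789
L = 0.5 × 171.551789 = 85.775895
V = π·1.25² × L = 4.908739 × 85.775895 = 421.051438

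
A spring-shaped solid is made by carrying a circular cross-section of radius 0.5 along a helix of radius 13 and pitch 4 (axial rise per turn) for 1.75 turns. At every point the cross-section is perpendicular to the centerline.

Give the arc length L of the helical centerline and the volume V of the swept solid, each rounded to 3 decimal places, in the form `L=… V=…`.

2πR = 2π·13 = 81.681409
per-turn = √(81.681409² + 4²) = √(6671.8526 + 16) = √6687.8526 = 81.779292
L = 1.75 × 81.779292 = 143.113761
V = π·0.5² × L = 0.785398 × 143.113761 = 112.401285

L=143.114 V=112.401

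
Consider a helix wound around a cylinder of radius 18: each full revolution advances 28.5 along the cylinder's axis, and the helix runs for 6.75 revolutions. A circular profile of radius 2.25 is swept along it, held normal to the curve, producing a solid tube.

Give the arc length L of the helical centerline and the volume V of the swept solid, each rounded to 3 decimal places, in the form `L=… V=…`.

L=787.273 V=12521.032

2πR = 2π·18 = 113.097336
per-turn = √(113.097336² + 28.5²) = √(12791.0073 + 812.25) = √13603.2573 = 116.633003
L = 6.75 × 116.633003 = 787.272768
V = π·2.25² × L = 15.904313 × 787.272768 = 12521.032365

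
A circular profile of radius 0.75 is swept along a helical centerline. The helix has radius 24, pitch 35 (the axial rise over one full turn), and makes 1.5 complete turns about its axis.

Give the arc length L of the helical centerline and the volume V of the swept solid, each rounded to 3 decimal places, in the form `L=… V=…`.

L=232.207 V=410.344

2πR = 2π·24 = 150.796447
per-turn = √(150.796447² + 35²) = √(22739.5685 + 1225) = √23964.5685 = 154.804937
L = 1.5 × 154.804937 = 232.207406
V = π·0.75² × L = 1.767146 × 232.207406 = 410.344357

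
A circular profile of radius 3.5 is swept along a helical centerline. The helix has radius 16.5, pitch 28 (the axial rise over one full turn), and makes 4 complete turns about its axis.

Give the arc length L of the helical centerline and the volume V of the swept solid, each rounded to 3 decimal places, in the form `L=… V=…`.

2πR = 2π·16.5 = 103.672558
per-turn = √(103.672558² + 28²) = √(10747.9992 + 784) = √11531.9992 = 107.387146
L = 4 × 107.387146 = 429.548585
V = π·3.5² × L = 38.484510 × 429.548585 = 16530.966827

L=429.549 V=16530.967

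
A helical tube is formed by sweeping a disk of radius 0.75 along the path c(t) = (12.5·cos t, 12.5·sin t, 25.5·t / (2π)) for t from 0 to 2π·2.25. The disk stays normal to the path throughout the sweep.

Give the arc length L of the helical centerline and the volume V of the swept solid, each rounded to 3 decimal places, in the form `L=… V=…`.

2πR = 2π·12.5 = 78.539816
per-turn = √(78.539816² + 25.5²) = √(6168.5028 + 650.25) = √6818.7528 = 82.575739
L = 2.25 × 82.575739 = 185.795414
V = π·0.75² × L = 1.767146 × 185.795414 = 328.327598

L=185.795 V=328.328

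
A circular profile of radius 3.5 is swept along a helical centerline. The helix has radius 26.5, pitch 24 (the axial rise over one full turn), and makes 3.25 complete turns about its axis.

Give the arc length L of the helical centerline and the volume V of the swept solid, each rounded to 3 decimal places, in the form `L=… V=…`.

L=546.732 V=21040.710

2πR = 2π·26.5 = 166.504411
per-turn = √(166.504411² + 24²) = √(27723.7188 + 576) = √28299.7188 = 168.225203
L = 3.25 × 168.225203 = 546.731908
V = π·3.5² × L = 38.484510 × 546.731908 = 21040.709592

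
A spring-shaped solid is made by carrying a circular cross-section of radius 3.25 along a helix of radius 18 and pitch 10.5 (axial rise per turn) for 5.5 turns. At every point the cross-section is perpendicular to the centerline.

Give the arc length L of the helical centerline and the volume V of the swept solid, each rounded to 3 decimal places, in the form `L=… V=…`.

2πR = 2π·18 = 113.097336
per-turn = √(113.097336² + 10.5²) = √(12791.0073 + 110.25) = √12901.2573 = 113.583702
L = 5.5 × 113.583702 = 624.710360
V = π·3.25² × L = 33.183072 × 624.710360 = 20729.809095

L=624.710 V=20729.809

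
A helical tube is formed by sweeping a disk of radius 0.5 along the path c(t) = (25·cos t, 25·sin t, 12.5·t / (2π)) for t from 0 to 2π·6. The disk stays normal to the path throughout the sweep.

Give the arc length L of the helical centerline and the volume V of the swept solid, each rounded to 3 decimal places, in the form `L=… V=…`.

L=945.457 V=742.560

2πR = 2π·25 = 157.079633
per-turn = √(157.079633² + 12.5²) = √(24674.0110 + 156.25) = √24830.2610 = 157.576207
L = 6 × 157.576207 = 945.457242
V = π·0.5² × L = 0.785398 × 945.457242 = 742.560381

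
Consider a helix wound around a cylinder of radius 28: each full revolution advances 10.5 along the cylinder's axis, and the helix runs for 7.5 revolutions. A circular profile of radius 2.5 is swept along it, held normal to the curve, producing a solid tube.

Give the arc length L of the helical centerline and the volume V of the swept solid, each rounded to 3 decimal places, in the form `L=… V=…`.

L=1321.817 V=25953.813

2πR = 2π·28 = 175.929189
per-turn = √(175.929189² + 10.5²) = √(30951.0794 + 110.25) = √31061.3294 = 176.242246
L = 7.5 × 176.242246 = 1321.816848
V = π·2.5² × L = 19.634954 × 1321.816848 = 25953.813113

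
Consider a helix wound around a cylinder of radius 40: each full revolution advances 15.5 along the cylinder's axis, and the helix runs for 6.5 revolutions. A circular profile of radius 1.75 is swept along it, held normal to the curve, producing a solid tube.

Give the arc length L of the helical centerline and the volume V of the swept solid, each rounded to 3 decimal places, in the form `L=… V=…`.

L=1636.732 V=15747.207

2πR = 2π·40 = 251.327412
per-turn = √(251.327412² + 15.5²) = √(63165.4682 + 240.25) = √63405.7182 = 251.804921
L = 6.5 × 251.804921 = 1636.731986
V = π·1.75² × L = 9.621128 × 1636.731986 = 15747.207119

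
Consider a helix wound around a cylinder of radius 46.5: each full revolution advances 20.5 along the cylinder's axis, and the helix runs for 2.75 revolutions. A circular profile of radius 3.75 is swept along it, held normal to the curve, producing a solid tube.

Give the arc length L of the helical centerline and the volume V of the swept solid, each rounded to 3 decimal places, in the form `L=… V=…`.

L=805.438 V=35583.146

2πR = 2π·46.5 = 292.168117
per-turn = √(292.168117² + 20.5²) = √(85362.2085 + 420.25) = √85782.4585 = 292.886426
L = 2.75 × 292.886426 = 805.437671
V = π·3.75² × L = 44.178647 × 805.437671 = 35583.146306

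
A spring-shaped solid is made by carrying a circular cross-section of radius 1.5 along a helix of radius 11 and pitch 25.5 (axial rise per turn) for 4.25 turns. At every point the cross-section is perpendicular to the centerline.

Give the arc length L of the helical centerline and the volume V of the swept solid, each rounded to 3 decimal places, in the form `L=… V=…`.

L=313.094 V=2213.129

2πR = 2π·11 = 69.115038
per-turn = √(69.115038² + 25.5²) = √(4776.8885 + 650.25) = √5427.1385 = 73.669115
L = 4.25 × 73.669115 = 313.093739
V = π·1.5² × L = 7.068583 × 313.093739 = 2213.129232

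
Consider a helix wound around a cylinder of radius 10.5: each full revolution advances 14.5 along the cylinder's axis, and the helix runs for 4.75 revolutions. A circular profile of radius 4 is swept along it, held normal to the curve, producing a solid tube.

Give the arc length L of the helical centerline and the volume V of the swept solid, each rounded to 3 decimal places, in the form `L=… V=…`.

L=320.853 V=16127.854

2πR = 2π·10.5 = 65.973446
per-turn = √(65.973446² + 14.5²) = √(4352.4955 + 210.25) = √4562.7455 = 67.548098
L = 4.75 × 67.548098 = 320.853465
V = π·4² × L = 50.265482 × 320.853465 = 16127.854237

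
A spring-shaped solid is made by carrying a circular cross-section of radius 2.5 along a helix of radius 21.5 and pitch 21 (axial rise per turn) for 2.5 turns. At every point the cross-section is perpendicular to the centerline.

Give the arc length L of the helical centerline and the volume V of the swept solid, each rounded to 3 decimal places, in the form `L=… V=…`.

L=341.778 V=6710.786

2πR = 2π·21.5 = 135.088484
per-turn = √(135.088484² + 21²) = √(18248.8985 + 441) = √18689.8985 = 136.711004
L = 2.5 × 136.711004 = 341.777509
V = π·2.5² × L = 19.634954 × 341.777509 = 6710.785702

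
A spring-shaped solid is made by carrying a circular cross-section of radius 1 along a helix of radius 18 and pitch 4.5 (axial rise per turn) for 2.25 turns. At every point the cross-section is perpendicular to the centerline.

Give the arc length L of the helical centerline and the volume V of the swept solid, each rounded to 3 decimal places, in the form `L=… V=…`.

2πR = 2π·18 = 113.097336
per-turn = √(113.097336² + 4.5²) = √(12791.0073 + 20.25) = √12811.2573 = 113.186825
L = 2.25 × 113.186825 = 254.670356
V = π·1² × L = 3.141593 × 254.670356 = 800.070519

L=254.670 V=800.071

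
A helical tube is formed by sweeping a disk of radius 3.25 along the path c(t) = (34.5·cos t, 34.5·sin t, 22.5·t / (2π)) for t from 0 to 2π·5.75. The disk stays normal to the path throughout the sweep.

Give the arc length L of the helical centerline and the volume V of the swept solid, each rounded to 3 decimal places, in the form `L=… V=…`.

2πR = 2π·34.5 = 216.769893
per-turn = √(216.769893² + 22.5²) = √(46989.1866 + 506.25) = √47495.4366 = 217.934478
L = 5.75 × 217.934478 = 1253.123247
V = π·3.25² × L = 33.183072 × 1253.123247 = 41582.479421

L=1253.123 V=41582.479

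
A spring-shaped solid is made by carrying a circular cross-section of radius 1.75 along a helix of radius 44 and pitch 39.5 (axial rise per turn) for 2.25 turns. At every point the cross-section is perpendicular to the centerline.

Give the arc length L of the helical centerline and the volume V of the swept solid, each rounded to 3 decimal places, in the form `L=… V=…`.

L=628.352 V=6045.459

2πR = 2π·44 = 276.460154
per-turn = √(276.460154² + 39.5²) = √(76430.2165 + 1560.25) = √77990.4665 = 279.267733
L = 2.25 × 279.267733 = 628.352398
V = π·1.75² × L = 9.621128 × 628.352398 = 6045.458541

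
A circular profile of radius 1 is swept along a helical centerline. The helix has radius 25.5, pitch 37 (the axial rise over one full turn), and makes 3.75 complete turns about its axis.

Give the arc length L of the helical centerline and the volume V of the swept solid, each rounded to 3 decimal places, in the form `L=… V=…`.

2πR = 2π·25.5 = 160.221225
per-turn = √(160.221225² + 37²) = √(25670.8410 + 1369) = √27039.8410 = 164.437955
L = 3.75 × 164.437955 = 616.642331
V = π·1² × L = 3.141593 × 616.642331 = 1937.239018

L=616.642 V=1937.239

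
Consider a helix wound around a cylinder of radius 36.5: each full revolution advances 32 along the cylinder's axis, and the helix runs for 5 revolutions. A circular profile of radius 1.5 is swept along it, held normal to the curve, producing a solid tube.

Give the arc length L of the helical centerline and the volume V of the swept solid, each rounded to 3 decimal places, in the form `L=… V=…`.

L=1157.790 V=8183.936

2πR = 2π·36.5 = 229.336264
per-turn = √(229.336264² + 32²) = √(52595.1219 + 1024) = √53619.1219 = 231.558031
L = 5 × 231.558031 = 1157.790156
V = π·1.5² × L = 7.068583 × 1157.790156 = 8183.936362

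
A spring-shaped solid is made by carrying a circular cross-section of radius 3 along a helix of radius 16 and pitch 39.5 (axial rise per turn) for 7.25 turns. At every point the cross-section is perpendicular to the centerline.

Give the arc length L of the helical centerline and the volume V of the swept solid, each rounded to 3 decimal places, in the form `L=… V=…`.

L=783.091 V=22141.389

2πR = 2π·16 = 100.530965
per-turn = √(100.530965² + 39.5²) = √(10106.4749 + 1560.25) = √11666.7249 = 108.012615
L = 7.25 × 108.012615 = 783.091456
V = π·3² × L = 28.274334 × 783.091456 = 22141.389277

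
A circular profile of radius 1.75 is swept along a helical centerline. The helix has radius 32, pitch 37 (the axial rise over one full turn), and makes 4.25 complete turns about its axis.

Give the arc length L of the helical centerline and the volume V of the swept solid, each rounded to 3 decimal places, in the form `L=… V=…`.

2πR = 2π·32 = 201.061930
per-turn = √(201.061930² + 37²) = √(40425.8996 + 1369) = √41794.8996 = 204.438009
L = 4.25 × 204.438009 = 868.861539
V = π·1.75² × L = 9.621128 × 868.861539 = 8359.427651

L=868.862 V=8359.428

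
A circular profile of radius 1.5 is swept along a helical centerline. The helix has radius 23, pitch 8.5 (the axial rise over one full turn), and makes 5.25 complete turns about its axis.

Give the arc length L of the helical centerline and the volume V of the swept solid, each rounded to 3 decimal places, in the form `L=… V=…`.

2πR = 2π·23 = 144.513262
per-turn = √(144.513262² + 8.5²) = √(20884.0829 + 72.25) = √20956.3329 = 144.763023
L = 5.25 × 144.763023 = 760.005872
V = π·1.5² × L = 7.068583 × 760.005872 = 5372.164946

L=760.006 V=5372.165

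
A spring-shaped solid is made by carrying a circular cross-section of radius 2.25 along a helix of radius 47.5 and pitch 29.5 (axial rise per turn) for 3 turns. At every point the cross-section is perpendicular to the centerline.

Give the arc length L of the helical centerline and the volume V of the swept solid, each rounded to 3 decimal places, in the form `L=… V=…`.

L=899.717 V=14309.382

2πR = 2π·47.5 = 298.451302
per-turn = √(298.451302² + 29.5²) = √(89073.1797 + 870.25) = √89943.4297 = 299.905701
L = 3 × 299.905701 = 899.717104
V = π·2.25² × L = 15.904313 × 899.717104 = 14309.382264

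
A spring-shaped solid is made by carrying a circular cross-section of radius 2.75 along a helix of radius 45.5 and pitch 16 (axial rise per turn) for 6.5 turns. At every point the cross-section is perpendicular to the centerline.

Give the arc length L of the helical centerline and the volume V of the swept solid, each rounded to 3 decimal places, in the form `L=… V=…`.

2πR = 2π·45.5 = 285.884931
per-turn = √(285.884931² + 16²) = √(81730.1940 + 256) = √81986.1940 = 286.332314
L = 6.5 × 286.332314 = 1861.160041
V = π·2.75² × L = 23.758294 × 1861.160041 = 44217.988261

L=1861.160 V=44217.988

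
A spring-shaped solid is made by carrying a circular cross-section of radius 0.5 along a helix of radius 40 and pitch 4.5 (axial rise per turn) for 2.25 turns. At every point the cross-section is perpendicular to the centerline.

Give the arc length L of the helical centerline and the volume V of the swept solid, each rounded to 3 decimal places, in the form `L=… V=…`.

2πR = 2π·40 = 251.327412
per-turn = √(251.327412² + 4.5²) = √(63165.4682 + 20.25) = √63185.7182 = 251.367695
L = 2.25 × 251.367695 = 565.577314
V = π·0.5² × L = 0.785398 × 565.577314 = 444.203384

L=565.577 V=444.203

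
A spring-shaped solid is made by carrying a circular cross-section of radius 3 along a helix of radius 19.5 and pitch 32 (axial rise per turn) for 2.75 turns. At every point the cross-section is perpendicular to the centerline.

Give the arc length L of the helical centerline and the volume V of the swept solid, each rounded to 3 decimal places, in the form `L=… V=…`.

2πR = 2π·19.5 = 122.522113
per-turn = √(122.522113² + 32²) = √(15011.6683 + 1024) = √16035.6683 = 126.632019
L = 2.75 × 126.632019 = 348.238053
V = π·3² × L = 28.274334 × 348.238053 = 9846.198978

L=348.238 V=9846.199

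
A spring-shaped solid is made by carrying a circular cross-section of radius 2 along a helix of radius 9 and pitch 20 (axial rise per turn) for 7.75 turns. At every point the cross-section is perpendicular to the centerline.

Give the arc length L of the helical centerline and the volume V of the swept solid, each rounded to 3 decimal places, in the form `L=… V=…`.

2πR = 2π·9 = 56.548668
per-turn = √(56.548668² + 20²) = √(3197.7518 + 400) = √3597.7518 = 59.981262
L = 7.75 × 59.981262 = 464.854783
V = π·2² × L = 12.566371 × 464.854783 = 5841.537482

L=464.855 V=5841.537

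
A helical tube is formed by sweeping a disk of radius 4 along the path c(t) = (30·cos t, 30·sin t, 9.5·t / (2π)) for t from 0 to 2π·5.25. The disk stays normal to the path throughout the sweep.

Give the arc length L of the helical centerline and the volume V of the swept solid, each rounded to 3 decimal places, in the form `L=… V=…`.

L=990.858 V=49805.941

2πR = 2π·30 = 188.495559
per-turn = √(188.495559² + 9.5²) = √(35530.5758 + 90.25) = √35620.8258 = 188.734803
L = 5.25 × 188.734803 = 990.857715
V = π·4² × L = 50.265482 × 990.857715 = 49805.941115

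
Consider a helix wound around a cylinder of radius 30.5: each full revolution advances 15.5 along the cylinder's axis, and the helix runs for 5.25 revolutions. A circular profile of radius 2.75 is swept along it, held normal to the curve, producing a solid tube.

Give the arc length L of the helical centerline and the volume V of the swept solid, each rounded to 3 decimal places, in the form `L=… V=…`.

L=1009.381 V=23981.161

2πR = 2π·30.5 = 191.637152
per-turn = √(191.637152² + 15.5²) = √(36724.7980 + 240.25) = √36965.0480 = 192.262966
L = 5.25 × 192.262966 = 1009.380570
V = π·2.75² × L = 23.758294 × 1009.380570 = 23981.160784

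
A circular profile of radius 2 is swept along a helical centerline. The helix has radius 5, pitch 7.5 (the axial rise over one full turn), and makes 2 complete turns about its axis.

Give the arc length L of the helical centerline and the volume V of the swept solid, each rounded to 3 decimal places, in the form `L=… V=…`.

2πR = 2π·5 = 31.415927
per-turn = √(31.415927² + 7.5²) = √(986.9604 + 56.25) = √1043.2104 = 32.298768
L = 2 × 32.298768 = 64.597537
V = π·2² × L = 12.566371 × 64.597537 = 811.756588

L=64.598 V=811.757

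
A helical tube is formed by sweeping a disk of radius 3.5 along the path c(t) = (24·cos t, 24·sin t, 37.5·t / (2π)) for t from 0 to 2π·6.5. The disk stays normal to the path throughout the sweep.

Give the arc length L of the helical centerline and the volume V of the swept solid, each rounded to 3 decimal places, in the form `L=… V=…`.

L=1010.030 V=38870.514

2πR = 2π·24 = 150.796447
per-turn = √(150.796447² + 37.5²) = √(22739.5685 + 1406.25) = √24145.8185 = 155.389248
L = 6.5 × 155.389248 = 1010.030115
V = π·3.5² × L = 38.484510 × 1010.030115 = 38870.514070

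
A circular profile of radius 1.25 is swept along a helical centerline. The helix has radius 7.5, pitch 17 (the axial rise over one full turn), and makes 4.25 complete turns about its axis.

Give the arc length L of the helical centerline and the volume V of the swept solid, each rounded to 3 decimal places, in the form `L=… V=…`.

2πR = 2π·7.5 = 47.123890
per-turn = √(47.123890² + 17²) = √(2220.6610 + 289) = √2509.6610 = 50.096517
L = 4.25 × 50.096517 = 212.910196
V = π·1.25² × L = 4.908739 × 212.910196 = 1045.120482

L=212.910 V=1045.120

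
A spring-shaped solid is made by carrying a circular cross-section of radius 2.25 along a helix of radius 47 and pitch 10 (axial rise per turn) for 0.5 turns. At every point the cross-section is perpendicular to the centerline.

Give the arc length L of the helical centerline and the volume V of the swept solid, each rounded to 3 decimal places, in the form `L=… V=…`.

2πR = 2π·47 = 295.309709
per-turn = √(295.309709² + 10²) = √(87207.8245 + 100) = √87307.8245 = 295.478975
L = 0.5 × 295.478975 = 147.739487
V = π·2.25² × L = 15.904313 × 147.739487 = 2349.695021

L=147.739 V=2349.695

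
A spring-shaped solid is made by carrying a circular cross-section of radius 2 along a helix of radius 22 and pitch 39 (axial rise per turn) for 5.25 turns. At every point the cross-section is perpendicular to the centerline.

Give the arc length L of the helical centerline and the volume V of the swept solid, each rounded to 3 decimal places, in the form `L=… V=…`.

2πR = 2π·22 = 138.230077
per-turn = √(138.230077² + 39²) = √(19107.5541 + 1521) = √20628.5541 = 143.626439
L = 5.25 × 143.626439 = 754.038807
V = π·2² × L = 12.566371 × 754.038807 = 9475.531110

L=754.039 V=9475.531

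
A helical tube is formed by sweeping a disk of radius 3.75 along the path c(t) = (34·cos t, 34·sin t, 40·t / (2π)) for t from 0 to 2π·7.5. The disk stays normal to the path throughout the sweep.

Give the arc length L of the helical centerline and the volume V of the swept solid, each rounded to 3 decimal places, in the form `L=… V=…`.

L=1630.056 V=72013.689

2πR = 2π·34 = 213.628300
per-turn = √(213.628300² + 40²) = √(45637.0508 + 1600) = √47237.0508 = 217.340863
L = 7.5 × 217.340863 = 1630.056473
V = π·3.75² × L = 44.178647 × 1630.056473 = 72013.689001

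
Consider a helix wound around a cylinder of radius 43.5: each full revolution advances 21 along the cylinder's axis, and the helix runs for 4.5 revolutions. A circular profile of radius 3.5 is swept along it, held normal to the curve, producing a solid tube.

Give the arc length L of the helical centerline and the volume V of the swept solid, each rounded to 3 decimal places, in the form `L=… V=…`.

L=1233.559 V=47472.897

2πR = 2π·43.5 = 273.318561
per-turn = √(273.318561² + 21²) = √(74703.0357 + 441) = √75144.0357 = 274.124125
L = 4.5 × 274.124125 = 1233.558561
V = π·3.5² × L = 38.484510 × 1233.558561 = 47472.896780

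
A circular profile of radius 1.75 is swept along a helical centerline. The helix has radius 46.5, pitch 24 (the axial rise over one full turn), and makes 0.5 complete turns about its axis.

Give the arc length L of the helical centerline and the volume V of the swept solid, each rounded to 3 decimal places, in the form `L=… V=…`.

L=146.576 V=1410.227

2πR = 2π·46.5 = 292.168117
per-turn = √(292.168117² + 24²) = √(85362.2085 + 576) = √85938.2085 = 293.152193
L = 0.5 × 293.152193 = 146.576097
V = π·1.75² × L = 9.621128 × 146.576097 = 1410.227315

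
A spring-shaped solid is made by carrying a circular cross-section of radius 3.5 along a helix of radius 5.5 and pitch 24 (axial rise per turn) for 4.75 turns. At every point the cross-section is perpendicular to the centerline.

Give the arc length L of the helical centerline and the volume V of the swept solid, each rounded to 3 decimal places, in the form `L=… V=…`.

2πR = 2π·5.5 = 34.557519
per-turn = √(34.557519² + 24²) = √(1194.2221 + 576) = √1770.2221 = 42.074008
L = 4.75 × 42.074008 = 199.851537
V = π·3.5² × L = 38.484510 × 199.851537 = 7691.188478

L=199.852 V=7691.188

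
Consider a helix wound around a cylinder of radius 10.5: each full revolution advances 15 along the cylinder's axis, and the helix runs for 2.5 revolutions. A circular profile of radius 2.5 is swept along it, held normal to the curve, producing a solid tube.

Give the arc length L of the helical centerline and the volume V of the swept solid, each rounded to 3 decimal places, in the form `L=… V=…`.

L=169.143 V=3321.115

2πR = 2π·10.5 = 65.973446
per-turn = √(65.973446² + 15²) = √(4352.4955 + 225) = √4577.4955 = 67.657191
L = 2.5 × 67.657191 = 169.142978
V = π·2.5² × L = 19.634954 × 169.142978 = 3321.114614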